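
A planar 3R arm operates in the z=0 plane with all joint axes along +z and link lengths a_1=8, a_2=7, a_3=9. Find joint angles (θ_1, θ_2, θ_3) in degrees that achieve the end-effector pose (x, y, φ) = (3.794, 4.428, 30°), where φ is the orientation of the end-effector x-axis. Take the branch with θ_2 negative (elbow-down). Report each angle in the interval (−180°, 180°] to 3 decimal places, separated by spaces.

wrist centre = target − a_3·(cos φ, sin φ) = (-4.0002, -0.0720)
cos θ_2 = (16.0070−8²−7²)/(2·8·7) = -0.8660; θ_2 = -149.9981° (elbow-down)
β = atan2(-0.0720,-4.0002) = -178.9688°; ψ = atan2(-3.5002,1.9379) = -61.0282°
θ_1 = β − ψ = -117.9406°
θ_3 = φ − θ_1 − θ_2 = -62.0613° (wrapped to (-180°,180°])

-117.941 -149.998 -62.061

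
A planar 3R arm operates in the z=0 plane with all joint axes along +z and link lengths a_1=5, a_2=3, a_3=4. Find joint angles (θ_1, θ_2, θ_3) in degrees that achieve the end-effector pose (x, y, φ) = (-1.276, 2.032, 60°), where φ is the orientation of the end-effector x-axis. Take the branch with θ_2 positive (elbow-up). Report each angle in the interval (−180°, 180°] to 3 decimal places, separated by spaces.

wrist centre = target − a_3·(cos φ, sin φ) = (-3.2760, -1.4321)
cos θ_2 = (12.7831−5²−3²)/(2·5·3) = -0.7072; θ_2 = 135.0100° (elbow-up)
β = atan2(-1.4321,-3.2760) = -156.3875°; ψ = atan2(2.1209,2.8783) = 36.3855°
θ_1 = β − ψ = -192.7730°
θ_3 = φ − θ_1 − θ_2 = 117.7630° (wrapped to (-180°,180°])

167.227 135.010 117.763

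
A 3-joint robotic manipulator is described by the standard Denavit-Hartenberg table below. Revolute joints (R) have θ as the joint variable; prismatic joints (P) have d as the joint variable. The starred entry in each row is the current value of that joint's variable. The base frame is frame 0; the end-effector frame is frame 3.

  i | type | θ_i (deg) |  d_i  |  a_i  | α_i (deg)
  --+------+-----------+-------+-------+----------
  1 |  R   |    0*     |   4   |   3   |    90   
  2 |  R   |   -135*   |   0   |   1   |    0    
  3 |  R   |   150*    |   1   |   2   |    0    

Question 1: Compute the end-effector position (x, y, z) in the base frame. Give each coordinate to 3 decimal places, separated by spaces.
4.225 -1.000 3.811

after link 1: o_1 = (3.0000, 0.0000, 4.0000)
after link 2: o_2 = (2.2929, -0.0000, 3.2929)
after link 3: o_3 = (4.2247, -1.0000, 3.8105)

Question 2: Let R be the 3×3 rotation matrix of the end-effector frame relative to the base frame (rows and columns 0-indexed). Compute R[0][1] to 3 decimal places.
-0.259

End-effector y-axis (col 1 of R) = (-0.2588,0.0000,0.9659)
R[0][1] = -0.2588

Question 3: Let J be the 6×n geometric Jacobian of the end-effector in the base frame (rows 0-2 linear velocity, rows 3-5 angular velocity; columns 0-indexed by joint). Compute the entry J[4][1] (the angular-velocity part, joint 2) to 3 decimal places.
axis z_1 = (0.0000,-1.0000,0.0000); lever o_n−o_1 = (1.2247,-1.0000,-0.1895)
cross product → J_v[:, 1] = (0.1895,0.0000,1.2247)
J_ω[:, 1] = z_1
entry J[4][1] = -1.0000

-1.000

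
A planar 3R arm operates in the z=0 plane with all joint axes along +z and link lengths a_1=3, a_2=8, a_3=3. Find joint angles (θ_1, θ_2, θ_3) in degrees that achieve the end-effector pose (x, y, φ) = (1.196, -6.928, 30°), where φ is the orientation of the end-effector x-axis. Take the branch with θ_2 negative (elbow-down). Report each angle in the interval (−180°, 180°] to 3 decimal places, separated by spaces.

wrist centre = target − a_3·(cos φ, sin φ) = (-1.4021, -8.4280)
cos θ_2 = (72.9970−3²−8²)/(2·3·8) = -0.0001; θ_2 = -90.0036° (elbow-down)
β = atan2(-8.4280,-1.4021) = -99.4452°; ψ = atan2(-8.0000,2.9995) = -69.4471°
θ_1 = β − ψ = -29.9981°
θ_3 = φ − θ_1 − θ_2 = 150.0017° (wrapped to (-180°,180°])

-29.998 -90.004 150.002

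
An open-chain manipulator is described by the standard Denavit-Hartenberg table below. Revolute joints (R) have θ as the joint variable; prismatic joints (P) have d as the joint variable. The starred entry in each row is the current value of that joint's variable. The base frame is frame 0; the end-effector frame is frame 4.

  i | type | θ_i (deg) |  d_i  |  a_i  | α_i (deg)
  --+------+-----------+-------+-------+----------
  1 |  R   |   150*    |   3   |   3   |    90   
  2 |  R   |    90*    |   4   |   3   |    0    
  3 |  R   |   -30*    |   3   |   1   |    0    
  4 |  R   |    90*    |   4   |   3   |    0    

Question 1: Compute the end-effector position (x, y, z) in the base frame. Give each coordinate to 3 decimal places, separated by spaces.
after link 1: o_1 = (-2.5981, 1.5000, 3.0000)
after link 2: o_2 = (-0.5981, 4.9641, 6.0000)
after link 3: o_3 = (0.4689, 7.8122, 6.8660)
after link 4: o_4 = (4.7189, 9.9772, 8.3660)

4.719 9.977 8.366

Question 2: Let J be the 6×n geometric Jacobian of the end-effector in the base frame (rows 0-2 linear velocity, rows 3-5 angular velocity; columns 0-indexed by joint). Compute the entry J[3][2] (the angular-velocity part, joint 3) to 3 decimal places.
0.500

axis z_2 = (0.5000,0.8660,0.0000); lever o_n−o_2 = (5.3170,5.0131,2.3660)
cross product → J_v[:, 2] = (2.0490,-1.1830,-2.0981)
J_ω[:, 2] = z_2
entry J[3][2] = 0.5000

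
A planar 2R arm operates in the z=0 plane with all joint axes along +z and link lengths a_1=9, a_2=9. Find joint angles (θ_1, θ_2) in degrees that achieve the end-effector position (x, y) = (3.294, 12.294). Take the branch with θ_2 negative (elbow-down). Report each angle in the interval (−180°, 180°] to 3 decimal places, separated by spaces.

120.002 -90.003

cos θ_2 = (161.9929−9²−9²)/(2·9·9) = -0.0000; θ_2 = -90.0025° (elbow-down)
β = atan2(12.2940,3.2940) = 75.0007°; ψ = atan2(-9.0000,8.9996) = -45.0013°
θ_1 = β − ψ = 120.0020°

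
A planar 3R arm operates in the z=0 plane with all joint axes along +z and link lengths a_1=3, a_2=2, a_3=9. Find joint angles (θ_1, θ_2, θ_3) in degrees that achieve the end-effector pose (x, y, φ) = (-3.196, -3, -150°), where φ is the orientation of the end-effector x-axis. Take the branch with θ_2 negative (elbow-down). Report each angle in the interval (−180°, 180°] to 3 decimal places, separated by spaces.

29.994 -29.987 -150.008

wrist centre = target − a_3·(cos φ, sin φ) = (4.5982, 1.5000)
cos θ_2 = (23.3937−3²−2²)/(2·3·2) = 0.8661; θ_2 = -29.9866° (elbow-down)
β = atan2(1.5000,4.5982) = 18.0670°; ψ = atan2(-0.9996,4.7323) = -11.9272°
θ_1 = β − ψ = 29.9942°
θ_3 = φ − θ_1 − θ_2 = -150.0076° (wrapped to (-180°,180°])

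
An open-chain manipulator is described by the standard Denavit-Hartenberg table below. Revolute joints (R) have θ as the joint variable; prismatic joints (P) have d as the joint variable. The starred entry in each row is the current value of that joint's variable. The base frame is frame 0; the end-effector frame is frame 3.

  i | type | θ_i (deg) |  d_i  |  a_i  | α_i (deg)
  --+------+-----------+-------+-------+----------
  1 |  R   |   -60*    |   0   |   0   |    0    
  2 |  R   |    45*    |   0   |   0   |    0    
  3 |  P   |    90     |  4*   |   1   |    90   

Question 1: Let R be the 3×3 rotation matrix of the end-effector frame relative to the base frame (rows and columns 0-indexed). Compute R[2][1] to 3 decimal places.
1.000

End-effector y-axis (col 1 of R) = (-0.0000,0.0000,1.0000)
R[2][1] = 1.0000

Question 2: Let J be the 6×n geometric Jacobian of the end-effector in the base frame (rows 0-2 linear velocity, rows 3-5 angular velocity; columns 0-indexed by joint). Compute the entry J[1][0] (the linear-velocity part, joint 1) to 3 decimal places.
0.259

axis z_0 = ẑ; lever o_n−o_0 = (0.2588,0.9659,4.0000)
cross product → J_v[:, 0] = (-0.9659,0.2588,0.0000)
J_ω[:, 0] = z_0
entry J[1][0] = 0.2588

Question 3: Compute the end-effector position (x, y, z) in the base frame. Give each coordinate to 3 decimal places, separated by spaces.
0.259 0.966 4.000

after link 1: o_1 = (0.0000, 0.0000, 0.0000)
after link 2: o_2 = (0.0000, 0.0000, 0.0000)
after link 3: o_3 = (0.2588, 0.9659, 4.0000)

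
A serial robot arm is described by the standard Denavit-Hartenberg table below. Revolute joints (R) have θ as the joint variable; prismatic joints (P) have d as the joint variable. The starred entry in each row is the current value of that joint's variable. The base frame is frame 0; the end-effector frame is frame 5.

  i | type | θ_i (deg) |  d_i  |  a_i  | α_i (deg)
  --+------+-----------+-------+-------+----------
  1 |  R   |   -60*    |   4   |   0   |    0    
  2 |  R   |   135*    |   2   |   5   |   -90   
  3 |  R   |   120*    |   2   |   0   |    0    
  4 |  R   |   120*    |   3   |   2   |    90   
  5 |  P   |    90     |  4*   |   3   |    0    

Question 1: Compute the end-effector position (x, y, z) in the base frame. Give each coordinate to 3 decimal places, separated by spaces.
-7.589 2.588 5.732

after link 1: o_1 = (0.0000, 0.0000, 4.0000)
after link 2: o_2 = (1.2941, 4.8296, 6.0000)
after link 3: o_3 = (-0.6378, 5.3473, 6.0000)
after link 4: o_4 = (-3.7944, 5.1578, 7.7321)
after link 5: o_5 = (-7.5887, 2.5882, 5.7321)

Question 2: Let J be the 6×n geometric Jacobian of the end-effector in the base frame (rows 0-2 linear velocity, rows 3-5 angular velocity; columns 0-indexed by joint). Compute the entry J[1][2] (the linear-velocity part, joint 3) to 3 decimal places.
axis z_2 = (-0.9659,0.2588,0.0000); lever o_n−o_2 = (-8.8828,-2.2414,-0.2679)
cross product → J_v[:, 2] = (-0.0694,-0.2588,4.4641)
J_ω[:, 2] = z_2
entry J[1][2] = -0.2588

-0.259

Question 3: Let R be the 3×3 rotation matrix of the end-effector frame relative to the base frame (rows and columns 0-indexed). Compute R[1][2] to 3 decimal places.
-0.837

End-effector z-axis (col 2 of R) = (-0.2241,-0.8365,-0.5000)
R[1][2] = -0.8365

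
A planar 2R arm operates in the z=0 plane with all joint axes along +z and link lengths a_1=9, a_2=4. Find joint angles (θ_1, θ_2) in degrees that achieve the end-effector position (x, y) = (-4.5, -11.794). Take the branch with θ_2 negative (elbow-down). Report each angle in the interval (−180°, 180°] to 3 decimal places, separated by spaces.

cos θ_2 = (159.3484−9²−4²)/(2·9·4) = 0.8660; θ_2 = -30.0086° (elbow-down)
β = atan2(-11.7940,-4.5000) = -110.8844°; ψ = atan2(-2.0005,12.4638) = -9.1186°
θ_1 = β − ψ = -101.7658°

-101.766 -30.009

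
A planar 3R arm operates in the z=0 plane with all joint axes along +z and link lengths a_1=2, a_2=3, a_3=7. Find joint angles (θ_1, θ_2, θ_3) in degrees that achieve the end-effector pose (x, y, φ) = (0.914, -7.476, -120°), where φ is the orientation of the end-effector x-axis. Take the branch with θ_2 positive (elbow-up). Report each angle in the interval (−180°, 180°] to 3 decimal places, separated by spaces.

wrist centre = target − a_3·(cos φ, sin φ) = (4.4140, -1.4138)
cos θ_2 = (21.4823−2²−3²)/(2·2·3) = 0.7069; θ_2 = 45.0202° (elbow-up)
β = atan2(-1.4138,4.4140) = -17.7605°; ψ = atan2(2.1221,4.1206) = 27.2482°
θ_1 = β − ψ = -45.0086°
θ_3 = φ − θ_1 − θ_2 = -120.0116° (wrapped to (-180°,180°])

-45.009 45.020 -120.012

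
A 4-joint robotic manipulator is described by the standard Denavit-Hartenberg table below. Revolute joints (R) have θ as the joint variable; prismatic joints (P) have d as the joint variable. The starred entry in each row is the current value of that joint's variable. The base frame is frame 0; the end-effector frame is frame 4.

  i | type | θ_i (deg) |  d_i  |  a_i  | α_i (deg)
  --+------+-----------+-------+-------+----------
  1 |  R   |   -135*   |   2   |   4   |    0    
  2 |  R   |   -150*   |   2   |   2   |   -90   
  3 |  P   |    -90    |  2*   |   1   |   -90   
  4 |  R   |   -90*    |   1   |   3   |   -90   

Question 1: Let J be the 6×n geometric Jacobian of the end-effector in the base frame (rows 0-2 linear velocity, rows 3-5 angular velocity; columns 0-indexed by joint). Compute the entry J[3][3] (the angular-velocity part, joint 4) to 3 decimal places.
axis z_3 = (0.2588,0.9659,-0.0000); lever o_n−o_3 = (-2.6390,1.7424,0.0000)
cross product → J_v[:, 3] = (0.0000,0.0000,3.0000)
J_ω[:, 3] = z_3
entry J[3][3] = 0.2588

0.259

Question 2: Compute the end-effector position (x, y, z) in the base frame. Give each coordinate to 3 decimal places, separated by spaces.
after link 1: o_1 = (-2.8284, -2.8284, 2.0000)
after link 2: o_2 = (-2.3108, -0.8966, 4.0000)
after link 3: o_3 = (-4.2426, -0.3789, 5.0000)
after link 4: o_4 = (-6.8816, 1.3634, 5.0000)

-6.882 1.363 5.000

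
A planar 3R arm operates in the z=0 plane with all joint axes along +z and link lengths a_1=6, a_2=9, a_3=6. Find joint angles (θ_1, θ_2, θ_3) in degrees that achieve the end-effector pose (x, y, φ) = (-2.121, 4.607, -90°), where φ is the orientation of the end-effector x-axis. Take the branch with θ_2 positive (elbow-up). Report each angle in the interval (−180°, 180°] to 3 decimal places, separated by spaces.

45.001 89.996 135.003

wrist centre = target − a_3·(cos φ, sin φ) = (-2.1210, 10.6070)
cos θ_2 = (117.0071−6²−9²)/(2·6·9) = 0.0001; θ_2 = 89.9962° (elbow-up)
β = atan2(10.6070,-2.1210) = 101.3079°; ψ = atan2(9.0000,6.0006) = 56.3073°
θ_1 = β − ψ = 45.0005°
θ_3 = φ − θ_1 − θ_2 = 135.0032° (wrapped to (-180°,180°])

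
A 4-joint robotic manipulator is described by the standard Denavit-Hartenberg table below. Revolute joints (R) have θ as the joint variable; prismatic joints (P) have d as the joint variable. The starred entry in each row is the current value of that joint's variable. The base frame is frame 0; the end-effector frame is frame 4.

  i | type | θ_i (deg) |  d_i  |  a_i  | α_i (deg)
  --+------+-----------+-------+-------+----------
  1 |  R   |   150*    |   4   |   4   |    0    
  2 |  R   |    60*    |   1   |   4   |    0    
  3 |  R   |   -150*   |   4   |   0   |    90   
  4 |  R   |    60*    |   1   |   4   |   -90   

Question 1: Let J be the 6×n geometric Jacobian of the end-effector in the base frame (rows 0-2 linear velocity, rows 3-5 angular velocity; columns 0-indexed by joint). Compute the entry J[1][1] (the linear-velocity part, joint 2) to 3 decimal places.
-1.598

axis z_1 = (0.0000,0.0000,1.0000); lever o_n−o_1 = (-1.5981,-0.7679,8.4641)
cross product → J_v[:, 1] = (0.7679,-1.5981,0.0000)
J_ω[:, 1] = z_1
entry J[1][1] = -1.5981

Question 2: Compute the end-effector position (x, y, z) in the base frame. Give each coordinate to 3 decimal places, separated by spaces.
after link 1: o_1 = (-3.4641, 2.0000, 4.0000)
after link 2: o_2 = (-6.9282, -0.0000, 5.0000)
after link 3: o_3 = (-6.9282, -0.0000, 9.0000)
after link 4: o_4 = (-5.0622, 1.2321, 12.4641)

-5.062 1.232 12.464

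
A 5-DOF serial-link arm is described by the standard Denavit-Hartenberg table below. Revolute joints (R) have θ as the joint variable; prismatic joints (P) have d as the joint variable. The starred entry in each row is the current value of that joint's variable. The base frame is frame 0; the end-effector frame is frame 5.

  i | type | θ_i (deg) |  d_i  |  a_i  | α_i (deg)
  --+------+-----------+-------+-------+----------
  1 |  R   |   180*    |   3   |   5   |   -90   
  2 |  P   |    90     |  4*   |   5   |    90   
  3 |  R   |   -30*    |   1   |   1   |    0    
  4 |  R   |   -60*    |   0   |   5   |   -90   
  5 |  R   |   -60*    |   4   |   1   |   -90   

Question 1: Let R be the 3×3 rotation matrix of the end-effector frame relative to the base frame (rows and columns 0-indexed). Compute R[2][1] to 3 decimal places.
1.000

End-effector y-axis (col 1 of R) = (0.0000,0.0000,1.0000)
R[2][1] = 1.0000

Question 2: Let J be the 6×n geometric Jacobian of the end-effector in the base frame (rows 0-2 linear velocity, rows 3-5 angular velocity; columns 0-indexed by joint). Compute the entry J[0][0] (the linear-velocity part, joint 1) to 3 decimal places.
axis z_0 = ẑ; lever o_n−o_0 = (-6.8660,2.0000,-6.8660)
cross product → J_v[:, 0] = (-2.0000,-6.8660,0.0000)
J_ω[:, 0] = z_0
entry J[0][0] = -2.0000

-2.000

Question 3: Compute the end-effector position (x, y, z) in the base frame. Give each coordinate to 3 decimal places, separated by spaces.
after link 1: o_1 = (-5.0000, 0.0000, 3.0000)
after link 2: o_2 = (-5.0000, -4.0000, -2.0000)
after link 3: o_3 = (-6.0000, -3.5000, -2.8660)
after link 4: o_4 = (-6.0000, 1.5000, -2.8660)
after link 5: o_5 = (-6.8660, 2.0000, -6.8660)

-6.866 2.000 -6.866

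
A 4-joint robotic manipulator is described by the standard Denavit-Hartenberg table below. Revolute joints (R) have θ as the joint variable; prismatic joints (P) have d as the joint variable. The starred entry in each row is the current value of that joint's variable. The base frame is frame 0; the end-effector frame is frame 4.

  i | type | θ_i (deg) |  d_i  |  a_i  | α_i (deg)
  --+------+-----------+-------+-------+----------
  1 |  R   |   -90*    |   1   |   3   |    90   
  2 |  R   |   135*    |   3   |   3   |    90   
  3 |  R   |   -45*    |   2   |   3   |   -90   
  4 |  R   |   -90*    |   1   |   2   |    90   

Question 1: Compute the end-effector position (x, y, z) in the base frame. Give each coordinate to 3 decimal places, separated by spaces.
-1.586 -1.707 7.950

after link 1: o_1 = (0.0000, -3.0000, 1.0000)
after link 2: o_2 = (-3.0000, -0.8787, 3.1213)
after link 3: o_3 = (-0.8787, -0.7929, 6.0355)
after link 4: o_4 = (-1.5858, -1.7071, 7.9497)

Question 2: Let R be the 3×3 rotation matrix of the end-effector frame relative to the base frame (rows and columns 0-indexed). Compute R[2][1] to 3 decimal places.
End-effector y-axis (col 1 of R) = (-0.7071,0.5000,0.5000)
R[2][1] = 0.5000

0.500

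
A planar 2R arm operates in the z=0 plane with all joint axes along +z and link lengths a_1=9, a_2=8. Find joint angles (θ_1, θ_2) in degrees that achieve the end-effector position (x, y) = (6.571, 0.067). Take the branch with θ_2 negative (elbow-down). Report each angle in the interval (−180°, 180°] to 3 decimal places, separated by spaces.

60.001 -134.997

cos θ_2 = (43.1825−9²−8²)/(2·9·8) = -0.7071; θ_2 = -134.9967° (elbow-down)
β = atan2(0.0670,6.5710) = 0.5842°; ψ = atan2(-5.6572,3.3435) = -59.4163°
θ_1 = β − ψ = 60.0005°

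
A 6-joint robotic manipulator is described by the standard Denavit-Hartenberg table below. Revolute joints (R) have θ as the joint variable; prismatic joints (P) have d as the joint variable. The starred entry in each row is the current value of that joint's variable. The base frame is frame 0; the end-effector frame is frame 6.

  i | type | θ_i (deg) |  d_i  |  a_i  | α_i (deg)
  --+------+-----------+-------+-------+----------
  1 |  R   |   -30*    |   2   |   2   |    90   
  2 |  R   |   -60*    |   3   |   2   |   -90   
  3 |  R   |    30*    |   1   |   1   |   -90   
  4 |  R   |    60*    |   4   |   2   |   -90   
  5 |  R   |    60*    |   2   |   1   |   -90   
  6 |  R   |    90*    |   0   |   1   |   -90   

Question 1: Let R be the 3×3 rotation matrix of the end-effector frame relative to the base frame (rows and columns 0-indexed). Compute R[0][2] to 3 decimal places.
0.356

End-effector z-axis (col 2 of R) = (0.3560,0.5161,0.7790)
R[0][2] = 0.3560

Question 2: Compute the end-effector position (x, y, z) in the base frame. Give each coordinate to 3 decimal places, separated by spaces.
1.393 -0.335 -0.246

after link 1: o_1 = (1.7321, -1.0000, 2.0000)
after link 2: o_2 = (1.0981, -4.0981, 0.2679)
after link 3: o_3 = (2.4731, -4.3146, 0.0179)
after link 4: o_4 = (2.6651, 0.1519, 0.1340)
after link 5: o_5 = (0.4765, -0.3062, 0.1540)
after link 6: o_6 = (1.3928, -0.3352, -0.2455)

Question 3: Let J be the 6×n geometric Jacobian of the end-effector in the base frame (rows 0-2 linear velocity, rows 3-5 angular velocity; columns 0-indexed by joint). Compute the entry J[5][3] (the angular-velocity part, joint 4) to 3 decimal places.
0.433

axis z_3 = (0.2165,0.8750,0.4330); lever o_n−o_3 = (-1.0803,3.9794,-0.2635)
cross product → J_v[:, 3] = (-1.9536,-0.4107,1.8068)
J_ω[:, 3] = z_3
entry J[5][3] = 0.4330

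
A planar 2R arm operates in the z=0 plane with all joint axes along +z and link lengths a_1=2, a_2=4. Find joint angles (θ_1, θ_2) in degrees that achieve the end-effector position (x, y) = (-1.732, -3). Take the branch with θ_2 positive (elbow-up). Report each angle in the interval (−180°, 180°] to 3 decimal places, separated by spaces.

cos θ_2 = (11.9998−2²−4²)/(2·2·4) = -0.5000; θ_2 = 120.0007° (elbow-up)
β = atan2(-3.0000,-1.7320) = -119.9993°; ψ = atan2(3.4641,-0.0000) = 90.0007°
θ_1 = β − ψ = -210.0000°

150.000 120.001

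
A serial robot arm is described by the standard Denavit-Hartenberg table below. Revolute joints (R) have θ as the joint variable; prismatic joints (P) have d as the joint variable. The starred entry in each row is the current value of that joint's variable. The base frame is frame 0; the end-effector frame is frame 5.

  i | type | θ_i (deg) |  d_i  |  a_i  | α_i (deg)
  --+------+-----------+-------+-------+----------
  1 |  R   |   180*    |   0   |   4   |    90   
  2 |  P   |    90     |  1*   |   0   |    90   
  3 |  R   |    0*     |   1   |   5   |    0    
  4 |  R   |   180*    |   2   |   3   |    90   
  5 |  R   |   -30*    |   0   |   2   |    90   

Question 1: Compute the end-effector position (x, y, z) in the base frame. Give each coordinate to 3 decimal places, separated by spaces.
-6.000 1.000 0.268

after link 1: o_1 = (-4.0000, 0.0000, 0.0000)
after link 2: o_2 = (-4.0000, 1.0000, 0.0000)
after link 3: o_3 = (-5.0000, 1.0000, 5.0000)
after link 4: o_4 = (-7.0000, 1.0000, 2.0000)
after link 5: o_5 = (-6.0000, 1.0000, 0.2679)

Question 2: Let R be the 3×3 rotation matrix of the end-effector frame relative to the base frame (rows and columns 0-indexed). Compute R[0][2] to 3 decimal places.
End-effector z-axis (col 2 of R) = (0.8660,-0.0000,0.5000)
R[0][2] = 0.8660

0.866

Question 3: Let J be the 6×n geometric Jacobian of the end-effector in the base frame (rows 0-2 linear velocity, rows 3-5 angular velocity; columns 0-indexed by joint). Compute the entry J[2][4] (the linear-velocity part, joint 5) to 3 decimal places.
axis z_4 = (0.0000,1.0000,0.0000); lever o_n−o_4 = (1.0000,0.0000,-1.7321)
cross product → J_v[:, 4] = (-1.7321,0.0000,-1.0000)
J_ω[:, 4] = z_4
entry J[2][4] = -1.0000

-1.000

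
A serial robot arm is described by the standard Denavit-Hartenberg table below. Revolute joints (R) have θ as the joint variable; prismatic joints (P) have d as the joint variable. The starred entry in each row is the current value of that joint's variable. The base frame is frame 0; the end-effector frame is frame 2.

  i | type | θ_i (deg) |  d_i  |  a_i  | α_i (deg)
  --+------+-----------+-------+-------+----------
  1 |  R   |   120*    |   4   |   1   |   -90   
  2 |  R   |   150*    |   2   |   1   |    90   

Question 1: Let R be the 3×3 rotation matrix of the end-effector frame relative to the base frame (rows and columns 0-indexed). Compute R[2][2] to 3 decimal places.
-0.866

End-effector z-axis (col 2 of R) = (-0.2500,0.4330,-0.8660)
R[2][2] = -0.8660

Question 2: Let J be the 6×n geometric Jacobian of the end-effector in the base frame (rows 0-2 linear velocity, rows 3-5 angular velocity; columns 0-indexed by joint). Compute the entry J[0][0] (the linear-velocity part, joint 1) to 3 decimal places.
0.884

axis z_0 = ẑ; lever o_n−o_0 = (-1.7990,-0.8840,3.5000)
cross product → J_v[:, 0] = (0.8840,-1.7990,0.0000)
J_ω[:, 0] = z_0
entry J[0][0] = 0.8840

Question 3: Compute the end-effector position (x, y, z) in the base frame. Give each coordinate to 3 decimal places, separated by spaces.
after link 1: o_1 = (-0.5000, 0.8660, 4.0000)
after link 2: o_2 = (-1.7990, -0.8840, 3.5000)

-1.799 -0.884 3.500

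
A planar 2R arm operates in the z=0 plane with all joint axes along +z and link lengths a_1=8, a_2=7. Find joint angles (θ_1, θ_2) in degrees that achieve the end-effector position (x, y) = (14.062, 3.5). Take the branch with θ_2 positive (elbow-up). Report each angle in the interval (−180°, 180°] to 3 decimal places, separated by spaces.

cos θ_2 = (209.9898−8²−7²)/(2·8·7) = 0.8660; θ_2 = 30.0051° (elbow-up)
β = atan2(3.5000,14.0620) = 13.9768°; ψ = atan2(3.5005,14.0619) = 13.9790°
θ_1 = β − ψ = -0.0022°

-0.002 30.005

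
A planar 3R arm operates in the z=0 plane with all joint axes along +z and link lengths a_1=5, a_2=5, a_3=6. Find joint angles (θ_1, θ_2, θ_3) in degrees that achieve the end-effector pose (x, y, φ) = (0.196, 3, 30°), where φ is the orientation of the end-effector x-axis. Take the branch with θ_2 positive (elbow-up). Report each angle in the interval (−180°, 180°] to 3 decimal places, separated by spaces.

wrist centre = target − a_3·(cos φ, sin φ) = (-5.0002, 0.0000)
cos θ_2 = (25.0015−5²−5²)/(2·5·5) = -0.5000; θ_2 = 119.9980° (elbow-up)
β = atan2(0.0000,-5.0002) = 180.0000°; ψ = atan2(4.3302,2.5002) = 59.9990°
θ_1 = β − ψ = 120.0010°
θ_3 = φ − θ_1 − θ_2 = 150.0010° (wrapped to (-180°,180°])

120.001 119.998 150.001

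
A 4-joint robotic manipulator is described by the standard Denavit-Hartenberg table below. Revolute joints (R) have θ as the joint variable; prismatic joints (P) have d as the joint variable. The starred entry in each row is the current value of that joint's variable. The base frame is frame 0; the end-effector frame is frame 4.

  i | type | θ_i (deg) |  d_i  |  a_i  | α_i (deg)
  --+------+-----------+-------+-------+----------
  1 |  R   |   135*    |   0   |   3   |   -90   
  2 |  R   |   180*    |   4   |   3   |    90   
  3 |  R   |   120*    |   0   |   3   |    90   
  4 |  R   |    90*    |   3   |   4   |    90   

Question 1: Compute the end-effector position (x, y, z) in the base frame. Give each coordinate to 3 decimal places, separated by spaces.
after link 1: o_1 = (-2.1213, 2.1213, 0.0000)
after link 2: o_2 = (-2.8284, -2.8284, -0.0000)
after link 3: o_3 = (-5.7262, -3.6049, 0.0000)
after link 4: o_4 = (-4.9497, -6.5027, -4.0000)

-4.950 -6.503 -4.000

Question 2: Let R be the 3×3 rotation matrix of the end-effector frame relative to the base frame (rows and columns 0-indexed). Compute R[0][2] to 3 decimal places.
-0.966

End-effector z-axis (col 2 of R) = (-0.9659,-0.2588,0.0000)
R[0][2] = -0.9659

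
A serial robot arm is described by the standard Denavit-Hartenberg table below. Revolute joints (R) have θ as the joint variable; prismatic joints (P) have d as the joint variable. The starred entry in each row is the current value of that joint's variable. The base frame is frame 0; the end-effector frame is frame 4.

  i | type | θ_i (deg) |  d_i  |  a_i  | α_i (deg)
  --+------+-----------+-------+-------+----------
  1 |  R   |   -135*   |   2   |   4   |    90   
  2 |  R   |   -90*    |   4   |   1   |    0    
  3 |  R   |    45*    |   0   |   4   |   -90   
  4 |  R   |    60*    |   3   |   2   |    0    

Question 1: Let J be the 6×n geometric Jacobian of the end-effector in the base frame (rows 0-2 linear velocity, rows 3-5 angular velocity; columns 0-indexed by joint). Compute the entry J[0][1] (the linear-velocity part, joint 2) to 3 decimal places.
-1.707

axis z_1 = (-0.7071,0.7071,0.0000); lever o_n−o_1 = (-5.6037,-2.3963,-2.4142)
cross product → J_v[:, 1] = (-1.7071,-1.7071,5.6569)
J_ω[:, 1] = z_1
entry J[0][1] = -1.7071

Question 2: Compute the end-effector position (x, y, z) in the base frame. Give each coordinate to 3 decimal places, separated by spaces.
after link 1: o_1 = (-2.8284, -2.8284, 2.0000)
after link 2: o_2 = (-5.6569, -0.0000, 1.0000)
after link 3: o_3 = (-7.6569, -2.0000, -1.8284)
after link 4: o_4 = (-8.4321, -5.2247, -0.4142)

-8.432 -5.225 -0.414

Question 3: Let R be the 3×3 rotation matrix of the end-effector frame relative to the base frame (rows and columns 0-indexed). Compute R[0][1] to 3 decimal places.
0.787

End-effector y-axis (col 1 of R) = (0.7866,0.0795,0.6124)
R[0][1] = 0.7866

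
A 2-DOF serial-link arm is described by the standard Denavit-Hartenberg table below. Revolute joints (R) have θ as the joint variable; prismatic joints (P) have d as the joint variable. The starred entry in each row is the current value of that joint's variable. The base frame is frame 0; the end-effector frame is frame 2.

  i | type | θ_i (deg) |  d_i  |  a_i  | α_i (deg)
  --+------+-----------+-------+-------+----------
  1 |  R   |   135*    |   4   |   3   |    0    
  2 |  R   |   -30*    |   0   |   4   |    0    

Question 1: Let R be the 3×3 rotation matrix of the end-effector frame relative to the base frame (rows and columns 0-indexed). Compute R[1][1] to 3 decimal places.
End-effector y-axis (col 1 of R) = (-0.9659,-0.2588,0.0000)
R[1][1] = -0.2588

-0.259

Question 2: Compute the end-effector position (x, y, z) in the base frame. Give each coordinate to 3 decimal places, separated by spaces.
after link 1: o_1 = (-2.1213, 2.1213, 4.0000)
after link 2: o_2 = (-3.1566, 5.9850, 4.0000)

-3.157 5.985 4.000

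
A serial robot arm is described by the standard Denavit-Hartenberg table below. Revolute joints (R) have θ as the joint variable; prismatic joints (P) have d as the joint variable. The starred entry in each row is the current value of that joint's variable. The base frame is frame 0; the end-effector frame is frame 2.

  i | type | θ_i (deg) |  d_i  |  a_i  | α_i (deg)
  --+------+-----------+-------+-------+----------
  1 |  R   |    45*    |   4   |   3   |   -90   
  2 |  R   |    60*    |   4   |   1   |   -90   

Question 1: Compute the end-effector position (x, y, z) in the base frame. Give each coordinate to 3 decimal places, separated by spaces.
-0.354 5.303 3.134

after link 1: o_1 = (2.1213, 2.1213, 4.0000)
after link 2: o_2 = (-0.3536, 5.3033, 3.1340)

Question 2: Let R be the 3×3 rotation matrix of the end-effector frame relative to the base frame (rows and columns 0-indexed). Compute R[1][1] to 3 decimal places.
-0.707

End-effector y-axis (col 1 of R) = (0.7071,-0.7071,-0.0000)
R[1][1] = -0.7071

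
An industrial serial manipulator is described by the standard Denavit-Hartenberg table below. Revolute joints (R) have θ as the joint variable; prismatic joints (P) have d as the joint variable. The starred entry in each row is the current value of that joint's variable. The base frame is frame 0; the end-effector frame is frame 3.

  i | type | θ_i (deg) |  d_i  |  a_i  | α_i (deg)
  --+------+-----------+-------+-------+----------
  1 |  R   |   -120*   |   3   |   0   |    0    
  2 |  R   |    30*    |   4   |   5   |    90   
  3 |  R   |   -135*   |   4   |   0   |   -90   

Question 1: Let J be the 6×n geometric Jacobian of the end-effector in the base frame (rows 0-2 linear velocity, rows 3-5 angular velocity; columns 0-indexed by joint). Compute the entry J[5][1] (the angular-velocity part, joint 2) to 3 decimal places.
1.000

axis z_1 = (0.0000,0.0000,1.0000); lever o_n−o_1 = (-4.0000,-5.0000,4.0000)
cross product → J_v[:, 1] = (5.0000,-4.0000,0.0000)
J_ω[:, 1] = z_1
entry J[5][1] = 1.0000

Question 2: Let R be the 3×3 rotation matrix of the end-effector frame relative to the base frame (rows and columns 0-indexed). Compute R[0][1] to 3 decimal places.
1.000

End-effector y-axis (col 1 of R) = (1.0000,0.0000,-0.0000)
R[0][1] = 1.0000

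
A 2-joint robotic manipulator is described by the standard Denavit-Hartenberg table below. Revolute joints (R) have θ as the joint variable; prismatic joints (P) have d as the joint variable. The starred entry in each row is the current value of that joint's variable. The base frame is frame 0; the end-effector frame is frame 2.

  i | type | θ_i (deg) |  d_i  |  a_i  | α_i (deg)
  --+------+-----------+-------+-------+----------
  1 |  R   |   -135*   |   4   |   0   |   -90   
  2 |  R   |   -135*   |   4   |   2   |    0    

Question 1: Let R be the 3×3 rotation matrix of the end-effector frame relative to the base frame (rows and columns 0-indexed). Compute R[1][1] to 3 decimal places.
-0.500

End-effector y-axis (col 1 of R) = (-0.5000,-0.5000,0.7071)
R[1][1] = -0.5000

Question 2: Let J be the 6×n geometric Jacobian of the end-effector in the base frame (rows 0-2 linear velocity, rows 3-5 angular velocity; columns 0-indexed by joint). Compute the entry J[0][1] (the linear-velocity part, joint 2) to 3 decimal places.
axis z_1 = (0.7071,-0.7071,0.0000); lever o_n−o_1 = (3.8284,-1.8284,1.4142)
cross product → J_v[:, 1] = (-1.0000,-1.0000,1.4142)
J_ω[:, 1] = z_1
entry J[0][1] = -1.0000

-1.000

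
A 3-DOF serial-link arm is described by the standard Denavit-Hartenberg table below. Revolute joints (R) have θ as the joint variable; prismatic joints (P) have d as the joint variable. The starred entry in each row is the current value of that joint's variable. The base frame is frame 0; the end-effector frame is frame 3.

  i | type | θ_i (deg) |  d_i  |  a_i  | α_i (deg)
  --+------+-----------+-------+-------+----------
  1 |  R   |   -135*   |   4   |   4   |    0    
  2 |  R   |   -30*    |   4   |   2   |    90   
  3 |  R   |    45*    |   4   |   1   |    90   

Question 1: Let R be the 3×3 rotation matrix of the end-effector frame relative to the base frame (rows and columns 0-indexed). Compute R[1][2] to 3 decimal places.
-0.183

End-effector z-axis (col 2 of R) = (-0.6830,-0.1830,-0.7071)
R[1][2] = -0.1830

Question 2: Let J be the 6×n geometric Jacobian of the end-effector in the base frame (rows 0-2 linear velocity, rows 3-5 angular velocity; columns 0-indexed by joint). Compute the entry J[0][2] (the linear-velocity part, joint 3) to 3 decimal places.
0.683

axis z_2 = (-0.2588,0.9659,0.0000); lever o_n−o_2 = (-1.7183,3.6807,0.7071)
cross product → J_v[:, 2] = (0.6830,0.1830,0.7071)
J_ω[:, 2] = z_2
entry J[0][2] = 0.6830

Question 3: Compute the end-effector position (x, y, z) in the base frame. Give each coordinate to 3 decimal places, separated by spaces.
-6.479 0.335 8.707

after link 1: o_1 = (-2.8284, -2.8284, 4.0000)
after link 2: o_2 = (-4.7603, -3.3461, 8.0000)
after link 3: o_3 = (-6.4786, 0.3346, 8.7071)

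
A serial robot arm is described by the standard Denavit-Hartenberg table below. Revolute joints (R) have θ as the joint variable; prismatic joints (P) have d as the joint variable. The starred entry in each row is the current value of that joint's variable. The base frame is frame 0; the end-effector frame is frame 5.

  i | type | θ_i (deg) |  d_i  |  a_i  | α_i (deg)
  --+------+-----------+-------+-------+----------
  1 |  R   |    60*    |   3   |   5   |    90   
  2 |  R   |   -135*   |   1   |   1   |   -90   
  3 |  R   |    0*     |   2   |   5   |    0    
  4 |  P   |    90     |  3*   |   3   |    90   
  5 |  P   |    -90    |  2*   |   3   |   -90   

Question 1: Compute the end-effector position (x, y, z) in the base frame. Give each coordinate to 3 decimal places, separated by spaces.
after link 1: o_1 = (2.5000, 4.3301, 3.0000)
after link 2: o_2 = (3.0125, 3.2178, 2.2929)
after link 3: o_3 = (1.9518, 1.3806, -2.6569)
after link 4: o_4 = (0.4144, 4.7178, -4.7782)
after link 5: o_5 = (-1.3534, 1.6559, -4.0711)

-1.353 1.656 -4.071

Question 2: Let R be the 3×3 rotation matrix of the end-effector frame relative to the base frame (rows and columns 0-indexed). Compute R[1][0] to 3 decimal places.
End-effector x-axis (col 0 of R) = (-0.3536,-0.6124,0.7071)
R[1][0] = -0.6124

-0.612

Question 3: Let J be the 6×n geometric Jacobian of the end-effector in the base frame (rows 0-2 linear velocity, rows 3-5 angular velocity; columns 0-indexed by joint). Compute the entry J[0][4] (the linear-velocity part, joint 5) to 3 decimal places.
-0.354

prismatic axis z_4 = (-0.3536,-0.6124,-0.7071)
J_v[:, 4] = z_4; J_ω[:, 4] = (0,0,0)
entry J[0][4] = -0.3536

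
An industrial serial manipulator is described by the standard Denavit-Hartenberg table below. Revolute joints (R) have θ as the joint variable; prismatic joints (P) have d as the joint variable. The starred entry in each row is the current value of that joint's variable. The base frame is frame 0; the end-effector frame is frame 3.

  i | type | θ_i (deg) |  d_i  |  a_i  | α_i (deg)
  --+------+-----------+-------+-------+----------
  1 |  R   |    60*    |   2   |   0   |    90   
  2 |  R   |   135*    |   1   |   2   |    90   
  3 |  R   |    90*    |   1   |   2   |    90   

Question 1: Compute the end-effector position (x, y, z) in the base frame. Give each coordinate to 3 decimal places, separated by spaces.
after link 1: o_1 = (0.0000, 0.0000, 2.0000)
after link 2: o_2 = (0.1589, -1.7247, 3.4142)
after link 3: o_3 = (2.2445, -2.1124, 4.1213)

2.245 -2.112 4.121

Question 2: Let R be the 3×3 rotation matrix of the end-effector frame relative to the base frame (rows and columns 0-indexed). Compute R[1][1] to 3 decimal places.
End-effector y-axis (col 1 of R) = (0.3536,0.6124,0.7071)
R[1][1] = 0.6124

0.612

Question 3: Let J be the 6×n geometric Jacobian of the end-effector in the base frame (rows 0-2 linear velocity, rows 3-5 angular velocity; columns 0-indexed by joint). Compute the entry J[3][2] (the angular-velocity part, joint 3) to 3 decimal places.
0.354

axis z_2 = (0.3536,0.6124,0.7071); lever o_n−o_2 = (2.0856,-0.3876,0.7071)
cross product → J_v[:, 2] = (0.7071,1.2247,-1.4142)
J_ω[:, 2] = z_2
entry J[3][2] = 0.3536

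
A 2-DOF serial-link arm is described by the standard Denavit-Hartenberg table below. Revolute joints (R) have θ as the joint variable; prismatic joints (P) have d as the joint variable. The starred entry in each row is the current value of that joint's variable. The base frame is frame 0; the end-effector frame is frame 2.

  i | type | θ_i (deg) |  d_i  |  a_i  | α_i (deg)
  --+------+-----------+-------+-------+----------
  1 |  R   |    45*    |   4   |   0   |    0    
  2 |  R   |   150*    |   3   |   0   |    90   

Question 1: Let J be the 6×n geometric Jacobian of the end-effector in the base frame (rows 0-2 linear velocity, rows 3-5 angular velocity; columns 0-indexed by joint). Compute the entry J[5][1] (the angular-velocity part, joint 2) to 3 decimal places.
axis z_1 = (0.0000,0.0000,1.0000); lever o_n−o_1 = (0.0000,0.0000,3.0000)
cross product → J_v[:, 1] = (0.0000,0.0000,0.0000)
J_ω[:, 1] = z_1
entry J[5][1] = 1.0000

1.000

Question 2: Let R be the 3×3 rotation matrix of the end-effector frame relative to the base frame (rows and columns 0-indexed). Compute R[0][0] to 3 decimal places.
End-effector x-axis (col 0 of R) = (-0.9659,-0.2588,0.0000)
R[0][0] = -0.9659

-0.966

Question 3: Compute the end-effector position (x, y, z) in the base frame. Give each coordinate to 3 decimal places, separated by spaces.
0.000 0.000 7.000

after link 1: o_1 = (0.0000, 0.0000, 4.0000)
after link 2: o_2 = (0.0000, 0.0000, 7.0000)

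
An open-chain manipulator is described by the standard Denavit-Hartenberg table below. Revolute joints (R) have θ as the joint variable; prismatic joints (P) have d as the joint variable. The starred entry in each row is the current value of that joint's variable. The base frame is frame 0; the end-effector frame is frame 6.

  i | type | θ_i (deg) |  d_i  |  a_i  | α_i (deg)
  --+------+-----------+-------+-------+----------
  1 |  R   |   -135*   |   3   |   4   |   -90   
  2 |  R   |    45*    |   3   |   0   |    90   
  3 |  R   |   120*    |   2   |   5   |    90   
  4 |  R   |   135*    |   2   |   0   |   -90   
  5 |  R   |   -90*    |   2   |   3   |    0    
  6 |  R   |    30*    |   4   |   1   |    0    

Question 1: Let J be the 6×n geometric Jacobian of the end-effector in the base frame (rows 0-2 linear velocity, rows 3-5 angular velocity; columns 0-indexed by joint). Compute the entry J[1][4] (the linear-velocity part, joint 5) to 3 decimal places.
axis z_4 = (-0.2562,0.6098,-0.7500); lever o_n−o_4 = (-2.3263,0.5692,-6.7424)
cross product → J_v[:, 4] = (-3.6846,0.0171,1.2727)
J_ω[:, 4] = z_4
entry J[1][4] = 0.0171

0.017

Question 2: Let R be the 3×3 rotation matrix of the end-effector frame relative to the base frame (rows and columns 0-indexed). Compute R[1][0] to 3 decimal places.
-0.730

End-effector x-axis (col 0 of R) = (-0.5505,-0.7298,-0.4053)
R[1][0] = -0.7298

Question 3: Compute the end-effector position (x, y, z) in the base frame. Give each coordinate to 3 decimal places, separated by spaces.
after link 1: o_1 = (-2.8284, -2.8284, 3.0000)
after link 2: o_2 = (-0.7071, -4.9497, 3.0000)
after link 3: o_3 = (2.6048, -7.7616, 6.1820)
after link 4: o_4 = (2.4458, -9.3347, 4.9572)
after link 5: o_5 = (1.6950, -10.4749, 1.6201)
after link 6: o_6 = (0.1196, -8.7655, -1.7852)

0.120 -8.766 -1.785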